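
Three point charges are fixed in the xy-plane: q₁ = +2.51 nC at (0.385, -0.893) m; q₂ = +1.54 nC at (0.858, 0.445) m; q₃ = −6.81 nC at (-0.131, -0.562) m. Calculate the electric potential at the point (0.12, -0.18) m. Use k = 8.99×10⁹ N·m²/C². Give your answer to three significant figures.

Electric potential is a scalar, so the contributions from each charge add algebraically: V = Σ kqᵢ/rᵢ.
Distances from the field point to each charge: r₁ = 0.761 m, r₂ = 0.967 m, r₃ = 0.457 m.
V = k[(2.51×10⁻⁹)/(0.761) + (1.54×10⁻⁹)/(0.967) + (-6.81×10⁻⁹)/(0.457)] = -90.0 V.

-90.0 V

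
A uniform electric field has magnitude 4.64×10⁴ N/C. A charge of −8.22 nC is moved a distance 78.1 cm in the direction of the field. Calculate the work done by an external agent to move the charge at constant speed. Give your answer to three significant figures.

The potential change for a displacement 78.1 cm in the direction of the field is ΔV = −Ed = -3.62×10⁴ V.
W_ext = qΔV = 2.98×10⁻⁴ J.

2.98×10⁻⁴ J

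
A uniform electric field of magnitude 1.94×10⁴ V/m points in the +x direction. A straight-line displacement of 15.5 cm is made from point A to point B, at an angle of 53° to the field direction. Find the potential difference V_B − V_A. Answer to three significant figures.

Only the component of displacement along E changes the potential: ΔV = −E·d·cosθ.
ΔV = −(1.94×10⁴ V/m)(0.155 m)cos53° = -1810 V.

-1810 V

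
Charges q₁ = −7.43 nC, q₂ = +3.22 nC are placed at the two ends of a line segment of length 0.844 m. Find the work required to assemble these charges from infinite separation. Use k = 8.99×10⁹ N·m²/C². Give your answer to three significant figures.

-2.55×10⁻⁷ J

The assembly work is the sum of pairwise potential energies, U = Σ_{i<j} kqᵢqⱼ/rᵢⱼ.
The separation is r = 0.844 m.
U = (-2.55×10⁻⁷) = -2.55×10⁻⁷ J.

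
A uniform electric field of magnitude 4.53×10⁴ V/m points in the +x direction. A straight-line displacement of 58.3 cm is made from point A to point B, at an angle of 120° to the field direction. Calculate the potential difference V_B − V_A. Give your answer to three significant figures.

1.32×10⁴ V

Only the component of displacement along E changes the potential: ΔV = −E·d·cosθ.
ΔV = −(4.53×10⁴ V/m)(0.583 m)cos120° = 1.32×10⁴ V.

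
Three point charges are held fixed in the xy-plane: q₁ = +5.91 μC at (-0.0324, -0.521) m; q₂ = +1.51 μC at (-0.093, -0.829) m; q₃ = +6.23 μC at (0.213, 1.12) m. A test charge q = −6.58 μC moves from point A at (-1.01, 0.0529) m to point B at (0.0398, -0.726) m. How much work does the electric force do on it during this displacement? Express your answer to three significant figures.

1.73 J

The work done by the electric force is W_field = −ΔU = −q(V_B − V_A) = q(V_A − V_B).
At A: distances to the source charges are 1.13 m, 1.27 m, 1.62 m; V_A = Σ kqᵢ/rᵢ = 9.20×10⁴ V.
At B: distances to the source charges are 0.217 m, 0.168 m, 1.85 m; V_B = Σ kqᵢ/rᵢ = 3.55×10⁵ V.
ΔV = V_B − V_A = 2.63×10⁵ V.
W_field = −qΔV = −(-6.58×10⁻⁶ C)(2.63×10⁵ V) = 1.73 J.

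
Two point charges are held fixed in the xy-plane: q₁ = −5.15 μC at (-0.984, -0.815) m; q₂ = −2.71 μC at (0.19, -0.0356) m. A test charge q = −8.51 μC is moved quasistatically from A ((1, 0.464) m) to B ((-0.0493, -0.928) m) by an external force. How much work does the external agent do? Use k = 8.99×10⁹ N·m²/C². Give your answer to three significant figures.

0.258 J

For quasistatic motion the external work equals the change in potential energy: W_ext = qΔV = q(V_B − V_A).
At A: distances to the source charges are 2.36 m, 0.952 m; V_A = Σ kqᵢ/rᵢ = -4.52×10⁴ V.
At B: distances to the source charges are 0.942 m, 0.924 m; V_B = Σ kqᵢ/rᵢ = -7.55×10⁴ V.
ΔV = V_B − V_A = -3.03×10⁴ V.
W_ext = qΔV = (-8.51×10⁻⁶ C)(-3.03×10⁴ V) = 0.258 J.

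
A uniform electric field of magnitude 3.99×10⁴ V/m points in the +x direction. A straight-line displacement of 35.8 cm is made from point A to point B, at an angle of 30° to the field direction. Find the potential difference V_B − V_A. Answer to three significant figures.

Only the component of displacement along E changes the potential: ΔV = −E·d·cosθ.
ΔV = −(3.99×10⁴ V/m)(0.358 m)cos30° = -1.24×10⁴ V.

-1.24×10⁴ V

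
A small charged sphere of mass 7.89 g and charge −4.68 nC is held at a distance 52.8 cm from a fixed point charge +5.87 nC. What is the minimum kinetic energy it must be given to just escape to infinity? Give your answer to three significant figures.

To just escape, total mechanical energy must reach zero at infinity: ½mv²_min + U = 0, so ½mv²_min = −U = |kQq|/r.
|U| = |kQq|/r = (8.99×10⁹ N·m²/C²)(5.87×10⁻⁹)(4.68×10⁻⁹)/(0.528) = 4.68×10⁻⁷ J.

4.68×10⁻⁷ J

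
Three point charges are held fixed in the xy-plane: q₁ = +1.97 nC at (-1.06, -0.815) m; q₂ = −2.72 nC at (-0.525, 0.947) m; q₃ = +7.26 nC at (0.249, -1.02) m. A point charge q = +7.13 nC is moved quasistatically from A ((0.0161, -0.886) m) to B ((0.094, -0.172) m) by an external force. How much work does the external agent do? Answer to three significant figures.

-1.26×10⁻⁶ J

For quasistatic motion the external work equals the change in potential energy: W_ext = qΔV = q(V_B − V_A).
At A: distances to the source charges are 1.08 m, 1.91 m, 0.269 m; V_A = Σ kqᵢ/rᵢ = 247 V.
At B: distances to the source charges are 1.32 m, 1.28 m, 0.862 m; V_B = Σ kqᵢ/rᵢ = 70.0 V.
ΔV = V_B − V_A = -177 V.
W_ext = qΔV = (7.13×10⁻⁹ C)(-177 V) = -1.26×10⁻⁶ J.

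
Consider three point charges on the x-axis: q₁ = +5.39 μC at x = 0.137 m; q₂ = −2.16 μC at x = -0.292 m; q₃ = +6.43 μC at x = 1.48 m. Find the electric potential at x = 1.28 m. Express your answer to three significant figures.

The total potential is the scalar sum of each charge's contribution, V = Σ kqᵢ/rᵢ.
Distances from the field point to each charge: r₁ = 1.14 m, r₂ = 1.57 m, r₃ = 0.200 m.
V = k[(5.39×10⁻⁶)/(1.14) + (-2.16×10⁻⁶)/(1.57) + (6.43×10⁻⁶)/(0.200)] = 3.19×10⁵ V.

3.19×10⁵ V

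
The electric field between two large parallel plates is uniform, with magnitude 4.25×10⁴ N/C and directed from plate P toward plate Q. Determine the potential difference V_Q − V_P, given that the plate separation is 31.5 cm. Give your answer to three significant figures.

-1.34×10⁴ V

In a uniform field, potential decreases in the direction of E: ΔV = −E·d for a displacement d parallel to E.
Going from P to Q is a displacement of 31.5 cm along the field, so V_Q − V_P = −Ed = -1.34×10⁴ V.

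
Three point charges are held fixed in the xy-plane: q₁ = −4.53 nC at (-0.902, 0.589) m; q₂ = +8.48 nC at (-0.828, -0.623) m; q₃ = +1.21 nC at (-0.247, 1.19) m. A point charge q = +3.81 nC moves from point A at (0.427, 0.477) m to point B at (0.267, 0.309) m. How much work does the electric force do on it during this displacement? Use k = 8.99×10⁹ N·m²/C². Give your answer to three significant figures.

The work done by the electric force is W_field = −ΔU = −q(V_B − V_A) = q(V_A − V_B).
At A: distances to the source charges are 1.33 m, 1.67 m, 0.981 m; V_A = Σ kqᵢ/rᵢ = 26.2 V.
At B: distances to the source charges are 1.20 m, 1.44 m, 1.02 m; V_B = Σ kqᵢ/rᵢ = 29.8 V.
ΔV = V_B − V_A = 3.57 V.
W_field = −qΔV = −(3.81×10⁻⁹ C)(3.57 V) = -1.36×10⁻⁸ J.

-1.36×10⁻⁸ J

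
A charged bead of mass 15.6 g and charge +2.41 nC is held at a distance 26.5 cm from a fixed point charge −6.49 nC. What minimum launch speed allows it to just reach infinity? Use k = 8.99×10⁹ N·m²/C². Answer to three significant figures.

To just escape, total mechanical energy must reach zero at infinity: ½mv²_min + U = 0, so ½mv²_min = −U = |kQq|/r.
|U| = |kQq|/r = (8.99×10⁹ N·m²/C²)(6.49×10⁻⁹)(2.41×10⁻⁹)/(0.265) = 5.31×10⁻⁷ J.
v_min = √(2|U|/m) = √(2·5.31×10⁻⁷/0.0156) = 8.25×10⁻³ m/s.

8.25×10⁻³ m/s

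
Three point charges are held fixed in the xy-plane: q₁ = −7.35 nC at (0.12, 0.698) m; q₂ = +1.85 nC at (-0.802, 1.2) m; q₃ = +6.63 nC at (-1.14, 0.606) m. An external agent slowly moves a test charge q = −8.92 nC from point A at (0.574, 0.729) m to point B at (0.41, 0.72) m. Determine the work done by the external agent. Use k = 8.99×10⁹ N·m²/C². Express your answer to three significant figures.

For quasistatic motion the external work equals the change in potential energy: W_ext = qΔV = q(V_B − V_A).
At A: distances to the source charges are 0.455 m, 1.45 m, 1.72 m; V_A = Σ kqᵢ/rᵢ = -99.1 V.
At B: distances to the source charges are 0.291 m, 1.30 m, 1.55 m; V_B = Σ kqᵢ/rᵢ = -176 V.
ΔV = V_B − V_A = -77.0 V.
W_ext = qΔV = (-8.92×10⁻⁹ C)(-77.0 V) = 6.87×10⁻⁷ J.

6.87×10⁻⁷ J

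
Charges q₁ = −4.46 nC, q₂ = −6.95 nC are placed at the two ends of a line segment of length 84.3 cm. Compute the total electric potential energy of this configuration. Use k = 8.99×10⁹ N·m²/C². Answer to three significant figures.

3.31×10⁻⁷ J

The assembly work is the sum of pairwise potential energies, U = Σ_{i<j} kqᵢqⱼ/rᵢⱼ.
The separation is r = 0.843 m.
U = (3.31×10⁻⁷) = 3.31×10⁻⁷ J.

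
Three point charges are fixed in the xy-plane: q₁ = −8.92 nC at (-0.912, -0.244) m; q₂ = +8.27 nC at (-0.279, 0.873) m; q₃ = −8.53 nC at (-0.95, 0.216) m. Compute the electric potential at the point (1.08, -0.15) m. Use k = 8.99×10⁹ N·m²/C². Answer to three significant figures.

-33.7 V

Electric potential is a scalar, so the contributions from each charge add algebraically: V = Σ kqᵢ/rᵢ.
Distances from the field point to each charge: r₁ = 1.99 m, r₂ = 1.70 m, r₃ = 2.06 m.
V = k[(-8.92×10⁻⁹)/(1.99) + (8.27×10⁻⁹)/(1.70) + (-8.53×10⁻⁹)/(2.06)] = -33.7 V.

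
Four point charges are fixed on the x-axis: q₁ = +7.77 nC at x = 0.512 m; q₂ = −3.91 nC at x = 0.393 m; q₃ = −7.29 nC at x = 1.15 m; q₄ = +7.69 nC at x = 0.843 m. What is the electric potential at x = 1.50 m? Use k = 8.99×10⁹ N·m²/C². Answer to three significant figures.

Electric potential is a scalar, so the contributions from each charge add algebraically: V = Σ kqᵢ/rᵢ.
Distances from the field point to each charge: r₁ = 0.988 m, r₂ = 1.11 m, r₃ = 0.350 m, r₄ = 0.657 m.
V = k[(7.77×10⁻⁹)/(0.988) + (-3.91×10⁻⁹)/(1.11) + (-7.29×10⁻⁹)/(0.350) + (7.69×10⁻⁹)/(0.657)] = -43.1 V.

-43.1 V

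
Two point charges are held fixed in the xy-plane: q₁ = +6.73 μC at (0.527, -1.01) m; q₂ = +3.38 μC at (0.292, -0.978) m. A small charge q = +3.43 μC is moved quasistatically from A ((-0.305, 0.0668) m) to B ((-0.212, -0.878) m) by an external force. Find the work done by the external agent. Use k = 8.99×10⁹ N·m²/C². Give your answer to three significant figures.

0.240 J

For quasistatic motion the external work equals the change in potential energy: W_ext = qΔV = q(V_B − V_A).
At A: distances to the source charges are 1.36 m, 1.20 m; V_A = Σ kqᵢ/rᵢ = 6.97×10⁴ V.
At B: distances to the source charges are 0.751 m, 0.514 m; V_B = Σ kqᵢ/rᵢ = 1.40×10⁵ V.
ΔV = V_B − V_A = 7.00×10⁴ V.
W_ext = qΔV = (3.43×10⁻⁶ C)(7.00×10⁴ V) = 0.240 J.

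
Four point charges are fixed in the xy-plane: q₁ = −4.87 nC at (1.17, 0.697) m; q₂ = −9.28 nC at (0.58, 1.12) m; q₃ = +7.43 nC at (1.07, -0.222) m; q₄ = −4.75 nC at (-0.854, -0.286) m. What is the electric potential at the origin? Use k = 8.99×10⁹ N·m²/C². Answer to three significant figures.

The total potential is the scalar sum of each charge's contribution, V = Σ kqᵢ/rᵢ.
Distances from the field point to each charge: r₁ = 1.36 m, r₂ = 1.26 m, r₃ = 1.09 m, r₄ = 0.901 m.
V = k[(-4.87×10⁻⁹)/(1.36) + (-9.28×10⁻⁹)/(1.26) + (7.43×10⁻⁹)/(1.09) + (-4.75×10⁻⁹)/(0.901)] = -84.6 V.

-84.6 V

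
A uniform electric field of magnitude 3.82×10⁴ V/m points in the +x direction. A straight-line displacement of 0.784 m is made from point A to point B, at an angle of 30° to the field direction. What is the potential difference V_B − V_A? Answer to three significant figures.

Only the component of displacement along E changes the potential: ΔV = −E·d·cosθ.
ΔV = −(3.82×10⁴ V/m)(0.784 m)cos30° = -2.59×10⁴ V.

-2.59×10⁴ V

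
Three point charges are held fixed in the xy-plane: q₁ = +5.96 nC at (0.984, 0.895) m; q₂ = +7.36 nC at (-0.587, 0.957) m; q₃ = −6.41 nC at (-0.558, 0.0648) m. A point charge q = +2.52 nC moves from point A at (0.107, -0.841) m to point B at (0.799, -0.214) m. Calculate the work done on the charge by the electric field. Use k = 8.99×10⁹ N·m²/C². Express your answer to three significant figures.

The work done by the electric force is W_field = −ΔU = −q(V_B − V_A) = q(V_A − V_B).
At A: distances to the source charges are 1.94 m, 1.93 m, 1.12 m; V_A = Σ kqᵢ/rᵢ = 10.6 V.
At B: distances to the source charges are 1.12 m, 1.81 m, 1.39 m; V_B = Σ kqᵢ/rᵢ = 42.5 V.
ΔV = V_B − V_A = 31.9 V.
W_field = −qΔV = −(2.52×10⁻⁹ C)(31.9 V) = -8.05×10⁻⁸ J.

-8.05×10⁻⁸ J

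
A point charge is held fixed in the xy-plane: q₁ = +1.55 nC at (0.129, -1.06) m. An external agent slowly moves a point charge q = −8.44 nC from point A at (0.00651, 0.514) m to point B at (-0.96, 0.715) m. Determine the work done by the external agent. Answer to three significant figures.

For quasistatic motion the external work equals the change in potential energy: W_ext = qΔV = q(V_B − V_A).
At A: distance to the source charge is 1.58 m; V_A = kq₁/r = 8.83 V.
At B: distance to the source charge is 2.08 m; V_B = kq₁/r = 6.69 V.
ΔV = V_B − V_A = -2.13 V.
W_ext = qΔV = (-8.44×10⁻⁹ C)(-2.13 V) = 1.80×10⁻⁸ J.

1.80×10⁻⁸ J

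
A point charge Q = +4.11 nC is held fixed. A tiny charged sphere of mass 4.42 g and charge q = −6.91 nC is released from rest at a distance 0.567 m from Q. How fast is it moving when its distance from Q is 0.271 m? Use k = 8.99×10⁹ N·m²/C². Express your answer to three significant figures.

0.0149 m/s

Only the electrostatic force acts, so mechanical energy is conserved: ½mv² = U₁ − U₂ = kQq(1/r₁ − 1/r₂).
U₁ − U₂ = (8.99×10⁹ N·m²/C²)(4.11×10⁻⁹ C)(-6.91×10⁻⁹ C)(1/0.567 − 1/0.271) = 4.92×10⁻⁷ J.
v = √(2·4.92×10⁻⁷/4.42×10⁻³) = 0.0149 m/s.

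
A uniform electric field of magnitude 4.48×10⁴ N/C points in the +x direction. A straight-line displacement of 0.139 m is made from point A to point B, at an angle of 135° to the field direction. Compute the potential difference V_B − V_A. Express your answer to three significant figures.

Only the component of displacement along E changes the potential: ΔV = −E·d·cosθ.
ΔV = −(4.48×10⁴ V/m)(0.139 m)cos135° = 4400 V.

4400 V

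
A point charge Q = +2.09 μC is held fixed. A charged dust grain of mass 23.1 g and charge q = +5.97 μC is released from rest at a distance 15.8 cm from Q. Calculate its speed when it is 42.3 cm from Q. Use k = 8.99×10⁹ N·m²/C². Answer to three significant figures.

Only the electrostatic force acts, so mechanical energy is conserved: ½mv² = U₁ − U₂ = kQq(1/r₁ − 1/r₂).
U₁ − U₂ = (8.99×10⁹ N·m²/C²)(2.09×10⁻⁶ C)(5.97×10⁻⁶ C)(1/0.158 − 1/0.423) = 0.445 J.
v = √(2·0.445/0.0231) = 6.21 m/s.

6.21 m/s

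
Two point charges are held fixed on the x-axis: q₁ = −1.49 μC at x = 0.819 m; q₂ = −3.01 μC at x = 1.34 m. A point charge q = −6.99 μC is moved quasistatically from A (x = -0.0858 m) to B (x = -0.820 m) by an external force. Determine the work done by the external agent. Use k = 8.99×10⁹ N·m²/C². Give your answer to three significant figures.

-0.0914 J

For quasistatic motion the external work equals the change in potential energy: W_ext = qΔV = q(V_B − V_A).
At A: distances to the source charges are 0.905 m, 1.43 m; V_A = Σ kqᵢ/rᵢ = -3.38×10⁴ V.
At B: distances to the source charges are 1.64 m, 2.16 m; V_B = Σ kqᵢ/rᵢ = -2.07×10⁴ V.
ΔV = V_B − V_A = 1.31×10⁴ V.
W_ext = qΔV = (-6.99×10⁻⁶ C)(1.31×10⁴ V) = -0.0914 J.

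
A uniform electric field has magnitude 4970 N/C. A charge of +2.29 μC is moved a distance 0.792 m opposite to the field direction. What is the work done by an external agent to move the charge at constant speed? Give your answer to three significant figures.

9.01×10⁻³ J

The potential change for a displacement 0.792 m opposite to the field direction is ΔV = +Ed = 3940 V.
W_ext = qΔV = 9.01×10⁻³ J.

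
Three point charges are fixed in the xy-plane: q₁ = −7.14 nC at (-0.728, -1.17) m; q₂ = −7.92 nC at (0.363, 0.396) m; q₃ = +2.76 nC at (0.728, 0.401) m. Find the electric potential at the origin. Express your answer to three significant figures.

The total potential is the scalar sum of each charge's contribution, V = Σ kqᵢ/rᵢ.
Distances from the field point to each charge: r₁ = 1.38 m, r₂ = 0.537 m, r₃ = 0.831 m.
V = k[(-7.14×10⁻⁹)/(1.38) + (-7.92×10⁻⁹)/(0.537) + (2.76×10⁻⁹)/(0.831)] = -149 V.

-149 V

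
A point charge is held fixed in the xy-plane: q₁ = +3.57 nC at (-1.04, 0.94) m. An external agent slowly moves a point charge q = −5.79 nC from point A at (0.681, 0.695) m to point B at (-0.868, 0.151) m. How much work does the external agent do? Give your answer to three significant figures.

-1.23×10⁻⁷ J

For quasistatic motion the external work equals the change in potential energy: W_ext = qΔV = q(V_B − V_A).
At A: distance to the source charge is 1.74 m; V_A = kq₁/r = 18.5 V.
At B: distance to the source charge is 0.808 m; V_B = kq₁/r = 39.7 V.
ΔV = V_B − V_A = 21.3 V.
W_ext = qΔV = (-5.79×10⁻⁹ C)(21.3 V) = -1.23×10⁻⁷ J.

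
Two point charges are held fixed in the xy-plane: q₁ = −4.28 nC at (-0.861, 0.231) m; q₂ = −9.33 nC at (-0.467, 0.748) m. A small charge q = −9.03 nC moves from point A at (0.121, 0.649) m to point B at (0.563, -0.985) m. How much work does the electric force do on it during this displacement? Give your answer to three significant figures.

The work done by the electric force is W_field = −ΔU = −q(V_B − V_A) = q(V_A − V_B).
At A: distances to the source charges are 1.07 m, 0.596 m; V_A = Σ kqᵢ/rᵢ = -177 V.
At B: distances to the source charges are 1.87 m, 2.02 m; V_B = Σ kqᵢ/rᵢ = -62.2 V.
ΔV = V_B − V_A = 115 V.
W_field = −qΔV = −(-9.03×10⁻⁹ C)(115 V) = 1.03×10⁻⁶ J.

1.03×10⁻⁶ J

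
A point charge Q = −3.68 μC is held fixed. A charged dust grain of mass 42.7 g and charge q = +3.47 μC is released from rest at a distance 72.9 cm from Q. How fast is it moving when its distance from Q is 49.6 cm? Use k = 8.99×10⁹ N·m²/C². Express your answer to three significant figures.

1.86 m/s

Only the electrostatic force acts, so mechanical energy is conserved: ½mv² = U₁ − U₂ = kQq(1/r₁ − 1/r₂).
U₁ − U₂ = (8.99×10⁹ N·m²/C²)(-3.68×10⁻⁶ C)(3.47×10⁻⁶ C)(1/0.729 − 1/0.496) = 0.0740 J.
v = √(2·0.0740/0.0427) = 1.86 m/s.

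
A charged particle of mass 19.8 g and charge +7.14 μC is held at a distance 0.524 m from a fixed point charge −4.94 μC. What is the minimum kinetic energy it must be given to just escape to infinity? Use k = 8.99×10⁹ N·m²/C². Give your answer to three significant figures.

To just escape, total mechanical energy must reach zero at infinity: ½mv²_min + U = 0, so ½mv²_min = −U = |kQq|/r.
|U| = |kQq|/r = (8.99×10⁹ N·m²/C²)(4.94×10⁻⁶)(7.14×10⁻⁶)/(0.524) = 0.605 J.

0.605 J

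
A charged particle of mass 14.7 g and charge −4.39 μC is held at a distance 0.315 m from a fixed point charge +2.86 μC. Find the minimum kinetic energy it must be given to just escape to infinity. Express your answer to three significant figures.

To just escape, total mechanical energy must reach zero at infinity: ½mv²_min + U = 0, so ½mv²_min = −U = |kQq|/r.
|U| = |kQq|/r = (8.99×10⁹ N·m²/C²)(2.86×10⁻⁶)(4.39×10⁻⁶)/(0.315) = 0.358 J.

0.358 J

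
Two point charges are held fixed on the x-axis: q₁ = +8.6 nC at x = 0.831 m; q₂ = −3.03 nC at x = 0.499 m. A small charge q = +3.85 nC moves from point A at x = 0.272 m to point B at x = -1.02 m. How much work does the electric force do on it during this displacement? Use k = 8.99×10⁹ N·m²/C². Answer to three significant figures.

-2.13×10⁻⁸ J

The work done by the electric force is W_field = −ΔU = −q(V_B − V_A) = q(V_A − V_B).
At A: distances to the source charges are 0.559 m, 0.227 m; V_A = Σ kqᵢ/rᵢ = 18.3 V.
At B: distances to the source charges are 1.85 m, 1.52 m; V_B = Σ kqᵢ/rᵢ = 23.8 V.
ΔV = V_B − V_A = 5.53 V.
W_field = −qΔV = −(3.85×10⁻⁹ C)(5.53 V) = -2.13×10⁻⁸ J.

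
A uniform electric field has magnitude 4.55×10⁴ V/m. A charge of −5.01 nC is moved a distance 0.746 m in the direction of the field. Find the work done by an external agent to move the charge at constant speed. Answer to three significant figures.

1.70×10⁻⁴ J

The potential change for a displacement 0.746 m in the direction of the field is ΔV = −Ed = -3.39×10⁴ V.
W_ext = qΔV = 1.70×10⁻⁴ J.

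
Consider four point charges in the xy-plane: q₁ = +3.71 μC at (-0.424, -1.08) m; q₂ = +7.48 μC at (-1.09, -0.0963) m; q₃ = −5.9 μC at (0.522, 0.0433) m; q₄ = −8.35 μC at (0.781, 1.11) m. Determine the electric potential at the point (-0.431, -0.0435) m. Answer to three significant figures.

3.36×10⁴ V

Electric potential is a scalar, so the contributions from each charge add algebraically: V = Σ kqᵢ/rᵢ.
Distances from the field point to each charge: r₁ = 1.04 m, r₂ = 0.661 m, r₃ = 0.957 m, r₄ = 1.67 m.
V = k[(3.71×10⁻⁶)/(1.04) + (7.48×10⁻⁶)/(0.661) + (-5.90×10⁻⁶)/(0.957) + (-8.35×10⁻⁶)/(1.67)] = 3.36×10⁴ V.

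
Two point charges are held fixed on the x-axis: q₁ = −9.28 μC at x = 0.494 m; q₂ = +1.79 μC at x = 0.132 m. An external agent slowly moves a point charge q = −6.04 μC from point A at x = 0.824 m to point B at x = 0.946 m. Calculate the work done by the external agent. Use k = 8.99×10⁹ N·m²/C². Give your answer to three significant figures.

-0.391 J

For quasistatic motion the external work equals the change in potential energy: W_ext = qΔV = q(V_B − V_A).
At A: distances to the source charges are 0.330 m, 0.692 m; V_A = Σ kqᵢ/rᵢ = -2.30×10⁵ V.
At B: distances to the source charges are 0.452 m, 0.814 m; V_B = Σ kqᵢ/rᵢ = -1.65×10⁵ V.
ΔV = V_B − V_A = 6.48×10⁴ V.
W_ext = qΔV = (-6.04×10⁻⁶ C)(6.48×10⁴ V) = -0.391 J.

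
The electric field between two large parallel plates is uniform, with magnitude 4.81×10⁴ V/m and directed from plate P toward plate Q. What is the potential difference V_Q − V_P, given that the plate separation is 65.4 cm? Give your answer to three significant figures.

In a uniform field, potential decreases in the direction of E: ΔV = −E·d for a displacement d parallel to E.
Going from P to Q is a displacement of 65.4 cm along the field, so V_Q − V_P = −Ed = -3.15×10⁴ V.

-3.15×10⁴ V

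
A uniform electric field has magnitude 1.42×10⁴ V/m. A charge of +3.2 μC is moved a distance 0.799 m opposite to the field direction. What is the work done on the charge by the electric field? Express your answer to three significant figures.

The potential change for a displacement 0.799 m opposite to the field direction is ΔV = +Ed = 1.13×10⁴ V.
W_field = −qΔV = -0.0363 J.

-0.0363 J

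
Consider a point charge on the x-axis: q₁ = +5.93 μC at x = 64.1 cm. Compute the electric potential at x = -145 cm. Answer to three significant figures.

The total potential is the scalar sum of each charge's contribution, V = Σ kqᵢ/rᵢ.
V = k[(5.93×10⁻⁶)/(2.09)] = 2.55×10⁴ V.

2.55×10⁴ V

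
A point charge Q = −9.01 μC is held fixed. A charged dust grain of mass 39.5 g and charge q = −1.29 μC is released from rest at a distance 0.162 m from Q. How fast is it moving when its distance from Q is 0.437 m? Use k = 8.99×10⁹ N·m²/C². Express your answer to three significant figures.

Only the electrostatic force acts, so mechanical energy is conserved: ½mv² = U₁ − U₂ = kQq(1/r₁ − 1/r₂).
U₁ − U₂ = (8.99×10⁹ N·m²/C²)(-9.01×10⁻⁶ C)(-1.29×10⁻⁶ C)(1/0.162 − 1/0.437) = 0.406 J.
v = √(2·0.406/0.0395) = 4.53 m/s.

4.53 m/s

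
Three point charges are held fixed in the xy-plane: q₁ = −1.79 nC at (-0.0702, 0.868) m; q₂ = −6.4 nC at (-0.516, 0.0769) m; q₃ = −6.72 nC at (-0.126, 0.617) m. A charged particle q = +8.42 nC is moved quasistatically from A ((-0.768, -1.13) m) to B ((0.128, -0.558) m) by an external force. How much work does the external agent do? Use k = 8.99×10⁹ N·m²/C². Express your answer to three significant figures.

For quasistatic motion the external work equals the change in potential energy: W_ext = qΔV = q(V_B − V_A).
At A: distances to the source charges are 2.12 m, 1.23 m, 1.86 m; V_A = Σ kqᵢ/rᵢ = -86.7 V.
At B: distances to the source charges are 1.44 m, 0.904 m, 1.20 m; V_B = Σ kqᵢ/rᵢ = -125 V.
ΔV = V_B − V_A = -38.3 V.
W_ext = qΔV = (8.42×10⁻⁹ C)(-38.3 V) = -3.23×10⁻⁷ J.

-3.23×10⁻⁷ J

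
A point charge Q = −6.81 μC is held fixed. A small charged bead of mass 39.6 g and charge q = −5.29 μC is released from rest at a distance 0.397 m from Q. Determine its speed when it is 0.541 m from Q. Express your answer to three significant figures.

Only the electrostatic force acts, so mechanical energy is conserved: ½mv² = U₁ − U₂ = kQq(1/r₁ − 1/r₂).
U₁ − U₂ = (8.99×10⁹ N·m²/C²)(-6.81×10⁻⁶ C)(-5.29×10⁻⁶ C)(1/0.397 − 1/0.541) = 0.217 J.
v = √(2·0.217/0.0396) = 3.31 m/s.

3.31 m/s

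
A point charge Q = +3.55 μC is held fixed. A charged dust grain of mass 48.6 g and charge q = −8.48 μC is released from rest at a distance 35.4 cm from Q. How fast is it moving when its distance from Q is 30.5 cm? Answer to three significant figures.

2.25 m/s

Only the electrostatic force acts, so mechanical energy is conserved: ½mv² = U₁ − U₂ = kQq(1/r₁ − 1/r₂).
U₁ − U₂ = (8.99×10⁹ N·m²/C²)(3.55×10⁻⁶ C)(-8.48×10⁻⁶ C)(1/0.354 − 1/0.305) = 0.123 J.
v = √(2·0.123/0.0486) = 2.25 m/s.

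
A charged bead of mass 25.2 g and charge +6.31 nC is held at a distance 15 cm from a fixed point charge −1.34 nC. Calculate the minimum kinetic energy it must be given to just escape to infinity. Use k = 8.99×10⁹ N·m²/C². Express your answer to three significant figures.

To just escape, total mechanical energy must reach zero at infinity: ½mv²_min + U = 0, so ½mv²_min = −U = |kQq|/r.
|U| = |kQq|/r = (8.99×10⁹ N·m²/C²)(1.34×10⁻⁹)(6.31×10⁻⁹)/(0.150) = 5.07×10⁻⁷ J.

5.07×10⁻⁷ J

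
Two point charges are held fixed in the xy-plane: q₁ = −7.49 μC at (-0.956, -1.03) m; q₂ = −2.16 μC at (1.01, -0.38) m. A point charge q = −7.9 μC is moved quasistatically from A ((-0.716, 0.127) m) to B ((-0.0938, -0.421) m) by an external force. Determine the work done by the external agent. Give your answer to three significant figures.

0.107 J

For quasistatic motion the external work equals the change in potential energy: W_ext = qΔV = q(V_B − V_A).
At A: distances to the source charges are 1.18 m, 1.80 m; V_A = Σ kqᵢ/rᵢ = -6.78×10⁴ V.
At B: distances to the source charges are 1.06 m, 1.10 m; V_B = Σ kqᵢ/rᵢ = -8.14×10⁴ V.
ΔV = V_B − V_A = -1.36×10⁴ V.
W_ext = qΔV = (-7.90×10⁻⁶ C)(-1.36×10⁴ V) = 0.107 J.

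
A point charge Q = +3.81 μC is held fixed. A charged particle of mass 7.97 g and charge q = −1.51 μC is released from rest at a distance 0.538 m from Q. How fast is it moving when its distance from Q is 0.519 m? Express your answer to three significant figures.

0.940 m/s

Only the electrostatic force acts, so mechanical energy is conserved: ½mv² = U₁ − U₂ = kQq(1/r₁ − 1/r₂).
U₁ − U₂ = (8.99×10⁹ N·m²/C²)(3.81×10⁻⁶ C)(-1.51×10⁻⁶ C)(1/0.538 − 1/0.519) = 3.52×10⁻³ J.
v = √(2·3.52×10⁻³/7.97×10⁻³) = 0.940 m/s.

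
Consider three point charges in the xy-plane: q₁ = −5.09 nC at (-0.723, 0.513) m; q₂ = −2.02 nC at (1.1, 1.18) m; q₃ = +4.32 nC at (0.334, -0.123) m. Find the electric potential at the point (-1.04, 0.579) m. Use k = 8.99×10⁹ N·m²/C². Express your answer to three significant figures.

-124 V

The total potential is the scalar sum of each charge's contribution, V = Σ kqᵢ/rᵢ.
Distances from the field point to each charge: r₁ = 0.324 m, r₂ = 2.22 m, r₃ = 1.54 m.
V = k[(-5.09×10⁻⁹)/(0.324) + (-2.02×10⁻⁹)/(2.22) + (4.32×10⁻⁹)/(1.54)] = -124 V.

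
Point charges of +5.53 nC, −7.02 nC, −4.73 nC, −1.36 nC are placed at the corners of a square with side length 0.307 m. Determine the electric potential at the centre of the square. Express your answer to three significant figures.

Electric potential is a scalar, so the contributions from each charge add algebraically: V = Σ kqᵢ/rᵢ.
The distance from each corner to the centre is a√2/2 = 0.217 m.
V = k[(5.53×10⁻⁹)/(0.217) + (-7.02×10⁻⁹)/(0.217) + (-4.73×10⁻⁹)/(0.217) + (-1.36×10⁻⁹)/(0.217)] = -314 V.

-314 V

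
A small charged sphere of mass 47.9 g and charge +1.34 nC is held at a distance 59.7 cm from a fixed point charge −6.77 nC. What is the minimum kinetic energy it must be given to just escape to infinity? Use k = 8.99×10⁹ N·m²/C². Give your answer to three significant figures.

To just escape, total mechanical energy must reach zero at infinity: ½mv²_min + U = 0, so ½mv²_min = −U = |kQq|/r.
|U| = |kQq|/r = (8.99×10⁹ N·m²/C²)(6.77×10⁻⁹)(1.34×10⁻⁹)/(0.597) = 1.37×10⁻⁷ J.

1.37×10⁻⁷ J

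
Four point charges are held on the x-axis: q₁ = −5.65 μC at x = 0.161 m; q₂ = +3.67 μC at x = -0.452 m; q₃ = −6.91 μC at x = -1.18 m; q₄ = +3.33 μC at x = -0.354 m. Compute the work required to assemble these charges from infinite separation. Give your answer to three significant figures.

The assembly work is the sum of pairwise potential energies, U = Σ_{i<j} kqᵢqⱼ/rᵢⱼ.
Pair separations: r₁₂ = 0.613 m, r₁₃ = 1.34 m, r₁₄ = 0.515 m, r₂₃ = 0.728 m, r₂₄ = 0.0980 m, r₃₄ = 0.826 m.
Summing all 6 pair terms gives U = 0.187 J.

0.187 J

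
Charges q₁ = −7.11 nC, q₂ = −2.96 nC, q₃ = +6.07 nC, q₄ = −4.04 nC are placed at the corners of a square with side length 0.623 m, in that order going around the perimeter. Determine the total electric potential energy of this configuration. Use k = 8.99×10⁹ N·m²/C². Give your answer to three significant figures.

-2.13×10⁻⁷ J

The work to assemble the configuration equals its total potential energy, U = Σ kqᵢqⱼ/rᵢⱼ over all pairs.
The four side pairs have separation 0.623 m and the two diagonal pairs 0.881 m.
Summing all 6 pair terms gives U = -2.13×10⁻⁷ J.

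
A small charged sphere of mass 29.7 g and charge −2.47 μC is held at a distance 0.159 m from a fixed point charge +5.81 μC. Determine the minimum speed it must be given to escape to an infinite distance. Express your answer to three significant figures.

7.39 m/s

To just escape, total mechanical energy must reach zero at infinity: ½mv²_min + U = 0, so ½mv²_min = −U = |kQq|/r.
|U| = |kQq|/r = (8.99×10⁹ N·m²/C²)(5.81×10⁻⁶)(2.47×10⁻⁶)/(0.159) = 0.811 J.
v_min = √(2|U|/m) = √(2·0.811/0.0297) = 7.39 m/s.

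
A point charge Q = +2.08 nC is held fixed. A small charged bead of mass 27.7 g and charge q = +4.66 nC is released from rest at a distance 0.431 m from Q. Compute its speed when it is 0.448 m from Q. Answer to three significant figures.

Only the electrostatic force acts, so mechanical energy is conserved: ½mv² = U₁ − U₂ = kQq(1/r₁ − 1/r₂).
U₁ − U₂ = (8.99×10⁹ N·m²/C²)(2.08×10⁻⁹ C)(4.66×10⁻⁹ C)(1/0.431 − 1/0.448) = 7.67×10⁻⁹ J.
v = √(2·7.67×10⁻⁹/0.0277) = 7.44×10⁻⁴ m/s.

7.44×10⁻⁴ m/s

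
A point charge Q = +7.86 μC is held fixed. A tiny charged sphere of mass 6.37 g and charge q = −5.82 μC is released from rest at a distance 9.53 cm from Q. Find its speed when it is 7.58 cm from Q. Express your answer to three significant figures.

18.7 m/s

Only the electrostatic force acts, so mechanical energy is conserved: ½mv² = U₁ − U₂ = kQq(1/r₁ − 1/r₂).
U₁ − U₂ = (8.99×10⁹ N·m²/C²)(7.86×10⁻⁶ C)(-5.82×10⁻⁶ C)(1/0.0953 − 1/0.0758) = 1.11 J.
v = √(2·1.11/6.37×10⁻³) = 18.7 m/s.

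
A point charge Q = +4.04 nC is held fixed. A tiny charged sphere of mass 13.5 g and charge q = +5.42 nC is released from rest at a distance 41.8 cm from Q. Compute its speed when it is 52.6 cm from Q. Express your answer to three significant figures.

3.78×10⁻³ m/s

Only the electrostatic force acts, so mechanical energy is conserved: ½mv² = U₁ − U₂ = kQq(1/r₁ − 1/r₂).
U₁ − U₂ = (8.99×10⁹ N·m²/C²)(4.04×10⁻⁹ C)(5.42×10⁻⁹ C)(1/0.418 − 1/0.526) = 9.67×10⁻⁸ J.
v = √(2·9.67×10⁻⁸/0.0135) = 3.78×10⁻³ m/s.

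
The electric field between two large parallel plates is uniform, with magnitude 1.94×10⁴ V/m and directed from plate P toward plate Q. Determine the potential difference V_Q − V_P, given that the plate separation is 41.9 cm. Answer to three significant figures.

In a uniform field, potential decreases in the direction of E: ΔV = −E·d for a displacement d parallel to E.
Going from P to Q is a displacement of 41.9 cm along the field, so V_Q − V_P = −Ed = -8130 V.

-8130 V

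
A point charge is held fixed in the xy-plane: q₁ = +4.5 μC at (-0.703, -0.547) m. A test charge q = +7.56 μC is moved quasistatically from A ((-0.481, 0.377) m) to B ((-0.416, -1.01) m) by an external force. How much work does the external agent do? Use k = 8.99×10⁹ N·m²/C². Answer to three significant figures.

For quasistatic motion the external work equals the change in potential energy: W_ext = qΔV = q(V_B − V_A).
At A: distance to the source charge is 0.950 m; V_A = kq₁/r = 4.26×10⁴ V.
At B: distance to the source charge is 0.545 m; V_B = kq₁/r = 7.43×10⁴ V.
ΔV = V_B − V_A = 3.17×10⁴ V.
W_ext = qΔV = (7.56×10⁻⁶ C)(3.17×10⁴ V) = 0.240 J.

0.240 J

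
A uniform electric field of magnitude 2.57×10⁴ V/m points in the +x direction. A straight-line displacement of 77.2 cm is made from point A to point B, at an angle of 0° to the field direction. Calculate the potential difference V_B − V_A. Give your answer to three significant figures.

-1.98×10⁴ V

Only the component of displacement along E changes the potential: ΔV = −E·d·cosθ.
ΔV = −(2.57×10⁴ V/m)(0.772 m)cos0° = -1.98×10⁴ V.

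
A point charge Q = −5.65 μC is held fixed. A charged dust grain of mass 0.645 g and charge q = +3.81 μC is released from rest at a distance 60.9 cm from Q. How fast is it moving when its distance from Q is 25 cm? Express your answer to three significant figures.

Only the electrostatic force acts, so mechanical energy is conserved: ½mv² = U₁ − U₂ = kQq(1/r₁ − 1/r₂).
U₁ − U₂ = (8.99×10⁹ N·m²/C²)(-5.65×10⁻⁶ C)(3.81×10⁻⁶ C)(1/0.609 − 1/0.250) = 0.456 J.
v = √(2·0.456/6.45×10⁻⁴) = 37.6 m/s.

37.6 m/s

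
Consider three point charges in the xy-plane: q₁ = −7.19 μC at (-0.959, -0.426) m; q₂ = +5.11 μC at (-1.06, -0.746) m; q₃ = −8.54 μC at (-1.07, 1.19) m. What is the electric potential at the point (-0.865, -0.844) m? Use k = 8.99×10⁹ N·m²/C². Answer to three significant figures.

Electric potential is a scalar, so the contributions from each charge add algebraically: V = Σ kqᵢ/rᵢ.
Distances from the field point to each charge: r₁ = 0.428 m, r₂ = 0.218 m, r₃ = 2.04 m.
V = k[(-7.19×10⁻⁶)/(0.428) + (5.11×10⁻⁶)/(0.218) + (-8.54×10⁻⁶)/(2.04)] = 2.21×10⁴ V.

2.21×10⁴ V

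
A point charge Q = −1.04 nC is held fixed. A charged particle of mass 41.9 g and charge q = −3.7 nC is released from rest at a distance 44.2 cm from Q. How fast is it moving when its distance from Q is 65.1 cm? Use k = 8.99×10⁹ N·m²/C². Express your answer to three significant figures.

1.10×10⁻³ m/s

Only the electrostatic force acts, so mechanical energy is conserved: ½mv² = U₁ − U₂ = kQq(1/r₁ − 1/r₂).
U₁ − U₂ = (8.99×10⁹ N·m²/C²)(-1.04×10⁻⁹ C)(-3.70×10⁻⁹ C)(1/0.442 − 1/0.651) = 2.51×10⁻⁸ J.
v = √(2·2.51×10⁻⁸/0.0419) = 1.10×10⁻³ m/s.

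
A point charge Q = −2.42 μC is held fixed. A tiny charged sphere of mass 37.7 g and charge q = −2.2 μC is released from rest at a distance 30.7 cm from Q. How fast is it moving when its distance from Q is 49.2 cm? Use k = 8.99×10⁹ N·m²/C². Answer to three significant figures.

Only the electrostatic force acts, so mechanical energy is conserved: ½mv² = U₁ − U₂ = kQq(1/r₁ − 1/r₂).
U₁ − U₂ = (8.99×10⁹ N·m²/C²)(-2.42×10⁻⁶ C)(-2.20×10⁻⁶ C)(1/0.307 − 1/0.492) = 0.0586 J.
v = √(2·0.0586/0.0377) = 1.76 m/s.

1.76 m/s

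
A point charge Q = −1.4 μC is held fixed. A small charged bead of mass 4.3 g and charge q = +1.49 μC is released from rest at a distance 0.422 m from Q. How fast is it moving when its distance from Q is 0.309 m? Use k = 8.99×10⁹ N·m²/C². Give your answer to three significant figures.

2.75 m/s

Only the electrostatic force acts, so mechanical energy is conserved: ½mv² = U₁ − U₂ = kQq(1/r₁ − 1/r₂).
U₁ − U₂ = (8.99×10⁹ N·m²/C²)(-1.40×10⁻⁶ C)(1.49×10⁻⁶ C)(1/0.422 − 1/0.309) = 0.0163 J.
v = √(2·0.0163/4.30×10⁻³) = 2.75 m/s.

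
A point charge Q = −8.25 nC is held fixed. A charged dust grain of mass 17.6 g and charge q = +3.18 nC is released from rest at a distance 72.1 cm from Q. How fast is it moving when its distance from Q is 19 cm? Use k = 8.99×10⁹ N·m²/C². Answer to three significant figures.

Only the electrostatic force acts, so mechanical energy is conserved: ½mv² = U₁ − U₂ = kQq(1/r₁ − 1/r₂).
U₁ − U₂ = (8.99×10⁹ N·m²/C²)(-8.25×10⁻⁹ C)(3.18×10⁻⁹ C)(1/0.721 − 1/0.190) = 9.14×10⁻⁷ J.
v = √(2·9.14×10⁻⁷/0.0176) = 0.0102 m/s.

0.0102 m/s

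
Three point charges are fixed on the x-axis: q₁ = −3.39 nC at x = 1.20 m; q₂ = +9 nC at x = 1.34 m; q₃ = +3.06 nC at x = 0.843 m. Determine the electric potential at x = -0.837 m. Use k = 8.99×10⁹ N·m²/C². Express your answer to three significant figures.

Electric potential is a scalar, so the contributions from each charge add algebraically: V = Σ kqᵢ/rᵢ.
Distances from the field point to each charge: r₁ = 2.04 m, r₂ = 2.18 m, r₃ = 1.68 m.
V = k[(-3.39×10⁻⁹)/(2.04) + (9.00×10⁻⁹)/(2.18) + (3.06×10⁻⁹)/(1.68)] = 38.6 V.

38.6 V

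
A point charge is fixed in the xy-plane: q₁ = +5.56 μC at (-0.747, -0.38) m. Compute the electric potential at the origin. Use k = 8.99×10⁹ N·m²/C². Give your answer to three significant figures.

Electric potential is a scalar, so the contributions from each charge add algebraically: V = Σ kqᵢ/rᵢ.
Distances from the field point to each charge: r₁ = 0.838 m.
V = k[(5.56×10⁻⁶)/(0.838)] = 5.96×10⁴ V.

5.96×10⁴ V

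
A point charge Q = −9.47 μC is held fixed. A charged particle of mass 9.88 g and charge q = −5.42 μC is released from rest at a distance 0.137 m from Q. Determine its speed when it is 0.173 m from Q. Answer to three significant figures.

11.9 m/s

Only the electrostatic force acts, so mechanical energy is conserved: ½mv² = U₁ − U₂ = kQq(1/r₁ − 1/r₂).
U₁ − U₂ = (8.99×10⁹ N·m²/C²)(-9.47×10⁻⁶ C)(-5.42×10⁻⁶ C)(1/0.137 − 1/0.173) = 0.701 J.
v = √(2·0.701/9.88×10⁻³) = 11.9 m/s.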